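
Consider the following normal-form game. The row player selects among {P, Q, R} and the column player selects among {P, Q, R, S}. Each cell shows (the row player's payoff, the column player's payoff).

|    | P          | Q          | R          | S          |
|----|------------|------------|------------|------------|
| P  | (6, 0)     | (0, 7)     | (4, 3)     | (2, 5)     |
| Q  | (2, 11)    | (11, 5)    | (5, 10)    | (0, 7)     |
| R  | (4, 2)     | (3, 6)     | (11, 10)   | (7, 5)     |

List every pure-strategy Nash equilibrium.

(R, R)

Check mutual best responses: a cell is a NE iff neither player can gain by unilaterally deviating.
The row player's best responses — vs P: P (payoff 6); vs Q: Q (payoff 11); vs R: R (payoff 11); vs S: R (payoff 7).
The column player's best responses — vs P: Q (payoff 7); vs Q: P (payoff 11); vs R: R (payoff 10).
The only mutual best response is (R, R); neither player gains by switching there.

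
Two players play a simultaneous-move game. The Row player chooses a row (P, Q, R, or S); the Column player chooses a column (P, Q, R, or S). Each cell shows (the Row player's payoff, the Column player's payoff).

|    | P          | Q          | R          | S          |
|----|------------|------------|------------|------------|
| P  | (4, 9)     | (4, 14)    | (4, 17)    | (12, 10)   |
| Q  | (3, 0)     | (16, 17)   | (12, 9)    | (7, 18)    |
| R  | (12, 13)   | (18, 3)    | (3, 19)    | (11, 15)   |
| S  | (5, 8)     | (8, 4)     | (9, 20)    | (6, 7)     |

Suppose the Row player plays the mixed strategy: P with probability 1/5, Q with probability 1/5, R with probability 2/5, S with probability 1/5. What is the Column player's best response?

R

The Column player's best reply maximizes expected payoff against the mix.
P: (1/5)·9 + (1/5)·0 + (2/5)·13 + (1/5)·8 = 43/5
Q: (1/5)·14 + (1/5)·17 + (2/5)·3 + (1/5)·4 = 41/5
R: (1/5)·17 + (1/5)·9 + (2/5)·19 + (1/5)·20 = 84/5
S: (1/5)·10 + (1/5)·18 + (2/5)·15 + (1/5)·7 = 13
Highest expected payoff is 84/5, from R.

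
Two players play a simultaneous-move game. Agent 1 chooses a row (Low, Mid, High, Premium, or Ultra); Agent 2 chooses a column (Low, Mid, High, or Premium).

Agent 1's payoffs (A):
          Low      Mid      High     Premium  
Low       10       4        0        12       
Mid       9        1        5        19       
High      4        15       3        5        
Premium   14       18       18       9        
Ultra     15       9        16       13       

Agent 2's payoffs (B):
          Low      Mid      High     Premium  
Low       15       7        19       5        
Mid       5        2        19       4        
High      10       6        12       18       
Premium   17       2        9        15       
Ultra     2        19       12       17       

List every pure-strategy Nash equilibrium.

None

Check mutual best responses: a cell is a NE iff neither player can gain by unilaterally deviating.
Agent 1's best responses — vs Low: Ultra (payoff 15); vs Mid: Premium (payoff 18); vs High: Premium (payoff 18); vs Premium: Mid (payoff 19).
Agent 2's best responses — vs Low: High (payoff 19); vs Mid: High (payoff 19); vs High: Premium (payoff 18); vs Premium: Low (payoff 17); vs Ultra: Mid (payoff 19).
No cell has both players best-responding. For instance, Agent 1's best reply to Mid is Premium, but against Premium Agent 2 prefers Low over Mid.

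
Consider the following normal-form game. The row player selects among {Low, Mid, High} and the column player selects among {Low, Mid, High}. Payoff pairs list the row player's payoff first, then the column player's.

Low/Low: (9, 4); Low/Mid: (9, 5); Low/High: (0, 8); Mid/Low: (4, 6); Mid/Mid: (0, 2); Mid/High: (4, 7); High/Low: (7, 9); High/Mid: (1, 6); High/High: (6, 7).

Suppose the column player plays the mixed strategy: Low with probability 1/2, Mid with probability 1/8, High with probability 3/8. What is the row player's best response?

The row player's best reply maximizes expected payoff against the mix.
Low: (1/2)·9 + (1/8)·9 + (3/8)·0 = 45/8
Mid: (1/2)·4 + (1/8)·0 + (3/8)·4 = 7/2
High: (1/2)·7 + (1/8)·1 + (3/8)·6 = 47/8
Highest expected payoff is 47/8, from High.

High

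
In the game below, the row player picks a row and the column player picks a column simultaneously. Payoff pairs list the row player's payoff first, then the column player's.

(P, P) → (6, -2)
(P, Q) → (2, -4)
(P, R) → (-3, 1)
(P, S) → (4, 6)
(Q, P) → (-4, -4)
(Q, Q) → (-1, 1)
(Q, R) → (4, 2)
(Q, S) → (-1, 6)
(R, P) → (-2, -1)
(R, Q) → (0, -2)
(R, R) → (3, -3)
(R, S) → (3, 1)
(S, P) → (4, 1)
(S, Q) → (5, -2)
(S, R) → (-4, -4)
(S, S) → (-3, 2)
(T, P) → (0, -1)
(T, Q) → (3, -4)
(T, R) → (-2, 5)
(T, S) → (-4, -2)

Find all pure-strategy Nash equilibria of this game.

Check mutual best responses: a cell is a NE iff neither player can gain by unilaterally deviating.
The row player's best responses — vs P: P (payoff 6); vs Q: S (payoff 5); vs R: Q (payoff 4); vs S: P (payoff 4).
The column player's best responses — vs P: S (payoff 6); vs Q: S (payoff 6); vs R: S (payoff 1); vs S: S (payoff 2); vs T: R (payoff 5).
The only mutual best response is (P, S); neither player gains by switching there.

(P, S)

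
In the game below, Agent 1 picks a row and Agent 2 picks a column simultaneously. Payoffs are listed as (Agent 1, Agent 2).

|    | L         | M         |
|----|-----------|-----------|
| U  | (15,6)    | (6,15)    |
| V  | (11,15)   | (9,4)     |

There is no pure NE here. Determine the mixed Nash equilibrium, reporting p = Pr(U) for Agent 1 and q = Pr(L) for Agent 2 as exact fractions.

p = 11/20, q = 3/7

Each player's mixing probability is pinned down by making the *other* player indifferent.
Agent 2 indifferent between L and M: p·6 + (1−p)·15 = p·15 + (1−p)·4 ⟹ 15 + (-9)p = 4 + 11p ⟹ p = 11/20.
Agent 1 indifferent between U and V: q·15 + (1−q)·6 = q·11 + (1−q)·9 ⟹ 6 + 9q = 9 + 2q ⟹ q = 3/7.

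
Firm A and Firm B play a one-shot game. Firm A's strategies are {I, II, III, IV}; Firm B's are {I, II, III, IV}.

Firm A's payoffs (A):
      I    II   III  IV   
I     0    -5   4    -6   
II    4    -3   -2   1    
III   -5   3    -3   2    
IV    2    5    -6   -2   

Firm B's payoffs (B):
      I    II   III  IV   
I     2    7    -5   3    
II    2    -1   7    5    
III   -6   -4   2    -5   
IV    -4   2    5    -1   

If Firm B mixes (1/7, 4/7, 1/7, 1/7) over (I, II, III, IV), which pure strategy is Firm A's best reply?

IV

Compute Firm A's expected payoff from each pure strategy against the given mix.
I: (1/7)·0 + (4/7)·(-5) + (1/7)·4 + (1/7)·(-6) = -22/7
II: (1/7)·4 + (4/7)·(-3) + (1/7)·(-2) + (1/7)·1 = -9/7
III: (1/7)·(-5) + (4/7)·3 + (1/7)·(-3) + (1/7)·2 = 6/7
IV: (1/7)·2 + (4/7)·5 + (1/7)·(-6) + (1/7)·(-2) = 2
Highest expected payoff is 2, from IV.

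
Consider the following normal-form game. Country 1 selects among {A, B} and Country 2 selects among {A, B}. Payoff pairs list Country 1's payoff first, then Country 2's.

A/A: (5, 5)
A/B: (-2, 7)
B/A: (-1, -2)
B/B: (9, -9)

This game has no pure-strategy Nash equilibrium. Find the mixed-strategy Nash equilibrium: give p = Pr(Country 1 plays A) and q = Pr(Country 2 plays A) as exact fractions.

In a mixed NE each player is indifferent between their pure strategies, so the opponent's mix sets the indifference.
Country 2 indifferent between A and B: p·5 + (1−p)·(-2) = p·7 + (1−p)·(-9) ⟹ (-2) + 7p = (-9) + 16p ⟹ p = 7/9.
Country 1 indifferent between A and B: q·5 + (1−q)·(-2) = q·(-1) + (1−q)·9 ⟹ (-2) + 7q = 9 + (-10)q ⟹ q = 11/17.

p = 7/9, q = 11/17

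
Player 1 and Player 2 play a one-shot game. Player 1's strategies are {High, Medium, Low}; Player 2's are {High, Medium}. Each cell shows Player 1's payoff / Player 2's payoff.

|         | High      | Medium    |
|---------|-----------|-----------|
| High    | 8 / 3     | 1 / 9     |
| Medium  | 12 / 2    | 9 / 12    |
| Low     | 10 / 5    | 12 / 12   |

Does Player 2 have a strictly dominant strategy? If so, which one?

Check whether one of Player 2's strategies beats all alternatives regardless of what the opponent does.
Medium strictly dominates: vs High: 9 > 3; vs Medium: 12 > 2; vs Low: 12 > 5.

Medium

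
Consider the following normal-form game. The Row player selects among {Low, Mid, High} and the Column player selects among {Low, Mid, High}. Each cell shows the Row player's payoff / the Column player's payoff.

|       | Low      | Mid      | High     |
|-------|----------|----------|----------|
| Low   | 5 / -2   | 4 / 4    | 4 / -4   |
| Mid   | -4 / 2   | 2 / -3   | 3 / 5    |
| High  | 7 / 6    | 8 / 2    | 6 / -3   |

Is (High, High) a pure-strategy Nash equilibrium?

No

Holding the Column player at High: the Row player gets 6 from High, versus 4 from Low, 3 from Mid. No profitable deviation for the Row player.
Holding the Row player at High: the Column player gets -3 from High but could get 6 by switching to Low. The Column player has a profitable deviation.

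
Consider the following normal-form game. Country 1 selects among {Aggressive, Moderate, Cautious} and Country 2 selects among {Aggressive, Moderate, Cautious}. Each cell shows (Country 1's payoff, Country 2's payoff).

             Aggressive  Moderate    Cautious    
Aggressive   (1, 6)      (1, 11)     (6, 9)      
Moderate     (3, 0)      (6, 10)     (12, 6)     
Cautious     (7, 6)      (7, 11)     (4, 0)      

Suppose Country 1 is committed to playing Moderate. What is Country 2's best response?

Moderate

With Country 1 fixed at Moderate, Country 2's payoffs are: Aggressive → 0, Moderate → 10, Cautious → 6.
The maximum is 10, achieved by Moderate.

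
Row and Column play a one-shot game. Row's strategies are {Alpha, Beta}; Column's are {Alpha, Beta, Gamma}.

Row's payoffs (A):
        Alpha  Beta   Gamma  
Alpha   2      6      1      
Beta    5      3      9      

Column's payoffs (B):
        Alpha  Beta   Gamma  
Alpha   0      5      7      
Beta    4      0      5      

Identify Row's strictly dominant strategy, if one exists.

None

A strategy is strictly dominant if it gives Row a strictly higher payoff than every other strategy, against every choice by the opponent.
Alpha is not dominant: against Alpha, Beta gives 5 > 2.
Beta is not dominant: against Beta, Alpha gives 6 > 3.
No single strategy is best against every opponent action.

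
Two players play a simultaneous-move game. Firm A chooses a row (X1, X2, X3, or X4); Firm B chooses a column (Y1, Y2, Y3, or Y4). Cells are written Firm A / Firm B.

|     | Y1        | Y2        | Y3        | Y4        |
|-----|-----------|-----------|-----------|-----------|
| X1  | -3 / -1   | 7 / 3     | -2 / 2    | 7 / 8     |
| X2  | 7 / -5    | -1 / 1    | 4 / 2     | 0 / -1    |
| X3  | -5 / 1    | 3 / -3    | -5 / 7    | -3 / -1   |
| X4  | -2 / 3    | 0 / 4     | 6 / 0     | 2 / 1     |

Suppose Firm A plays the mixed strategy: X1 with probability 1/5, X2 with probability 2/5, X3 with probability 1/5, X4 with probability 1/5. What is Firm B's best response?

Y3

Firm B's best reply maximizes expected payoff against the mix.
Y1: (1/5)·(-1) + (2/5)·(-5) + (1/5)·1 + (1/5)·3 = -7/5
Y2: (1/5)·3 + (2/5)·1 + (1/5)·(-3) + (1/5)·4 = 6/5
Y3: (1/5)·2 + (2/5)·2 + (1/5)·7 + (1/5)·0 = 13/5
Y4: (1/5)·8 + (2/5)·(-1) + (1/5)·(-1) + (1/5)·1 = 6/5
Highest expected payoff is 13/5, from Y3.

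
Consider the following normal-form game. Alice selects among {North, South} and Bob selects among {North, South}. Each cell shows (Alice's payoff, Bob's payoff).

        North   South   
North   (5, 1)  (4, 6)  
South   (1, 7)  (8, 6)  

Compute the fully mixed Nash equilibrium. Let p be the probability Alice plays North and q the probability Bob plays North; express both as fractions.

In a mixed NE each player is indifferent between their pure strategies, so the opponent's mix sets the indifference.
Bob indifferent between North and South: p·1 + (1−p)·7 = p·6 + (1−p)·6 ⟹ 7 + (-6)p = 6 + 0p ⟹ p = 1/6.
Alice indifferent between North and South: q·5 + (1−q)·4 = q·1 + (1−q)·8 ⟹ 4 + 1q = 8 + (-7)q ⟹ q = 1/2.

p = 1/6, q = 1/2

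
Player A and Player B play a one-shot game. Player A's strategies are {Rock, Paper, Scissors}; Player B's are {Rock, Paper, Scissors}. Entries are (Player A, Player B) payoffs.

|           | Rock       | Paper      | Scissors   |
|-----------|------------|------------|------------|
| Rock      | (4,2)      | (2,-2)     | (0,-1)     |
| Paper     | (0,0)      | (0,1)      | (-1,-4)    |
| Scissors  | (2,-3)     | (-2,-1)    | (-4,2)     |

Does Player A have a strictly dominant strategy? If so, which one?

A strategy is strictly dominant if it gives Player A a strictly higher payoff than every other strategy, against every choice by the opponent.
Rock strictly dominates: vs Rock: 4 > each of {0, 2}; vs Paper: 2 > each of {0, -2}; vs Scissors: 0 > each of {-1, -4}.

Rock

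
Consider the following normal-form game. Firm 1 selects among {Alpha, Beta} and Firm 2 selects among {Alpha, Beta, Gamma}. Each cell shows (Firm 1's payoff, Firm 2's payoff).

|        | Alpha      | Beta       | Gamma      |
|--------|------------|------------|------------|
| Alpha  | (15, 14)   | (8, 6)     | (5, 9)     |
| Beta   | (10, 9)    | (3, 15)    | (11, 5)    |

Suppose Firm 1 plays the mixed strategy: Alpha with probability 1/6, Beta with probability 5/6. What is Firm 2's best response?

Compute Firm 2's expected payoff from each pure strategy against the given mix.
Alpha: (1/6)·14 + (5/6)·9 = 59/6
Beta: (1/6)·6 + (5/6)·15 = 27/2
Gamma: (1/6)·9 + (5/6)·5 = 17/3
Highest expected payoff is 27/2, from Beta.

Beta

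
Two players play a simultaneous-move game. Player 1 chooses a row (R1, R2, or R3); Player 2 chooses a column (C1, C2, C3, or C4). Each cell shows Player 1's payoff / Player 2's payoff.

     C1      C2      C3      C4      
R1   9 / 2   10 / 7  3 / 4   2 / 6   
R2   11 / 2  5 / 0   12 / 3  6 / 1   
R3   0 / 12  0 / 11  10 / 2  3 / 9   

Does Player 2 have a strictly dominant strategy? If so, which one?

A strategy is strictly dominant if it gives Player 2 a strictly higher payoff than every other strategy, against every choice by the opponent.
C1 is not dominant: against R1, C2 gives 7 > 2.
C2 is not dominant: against R2, C1 gives 2 > 0.
C3 is not dominant: against R1, C2 gives 7 > 4.
C4 is not dominant: against R1, C2 gives 7 > 6.
No single strategy is best against every opponent action.

No strictly dominant strategy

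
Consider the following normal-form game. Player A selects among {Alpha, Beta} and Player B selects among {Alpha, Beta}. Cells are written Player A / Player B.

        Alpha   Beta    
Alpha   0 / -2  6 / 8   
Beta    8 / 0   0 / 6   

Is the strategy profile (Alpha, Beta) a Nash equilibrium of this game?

Holding Player B at Beta: Player A gets 6 from Alpha, versus 0 from Beta. No profitable deviation for Player A.
Holding Player A at Alpha: Player B gets 8 from Beta, versus -2 from Alpha. No profitable deviation for Player B either.

Yes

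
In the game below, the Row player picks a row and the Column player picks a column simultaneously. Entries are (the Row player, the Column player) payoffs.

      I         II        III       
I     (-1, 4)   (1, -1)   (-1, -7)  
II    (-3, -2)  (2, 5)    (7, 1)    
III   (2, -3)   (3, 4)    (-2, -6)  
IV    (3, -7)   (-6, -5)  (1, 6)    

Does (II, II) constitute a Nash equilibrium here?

No

Holding the Column player at II: the Row player gets 2 from II but could get 3 by switching to III. The Row player has a profitable deviation.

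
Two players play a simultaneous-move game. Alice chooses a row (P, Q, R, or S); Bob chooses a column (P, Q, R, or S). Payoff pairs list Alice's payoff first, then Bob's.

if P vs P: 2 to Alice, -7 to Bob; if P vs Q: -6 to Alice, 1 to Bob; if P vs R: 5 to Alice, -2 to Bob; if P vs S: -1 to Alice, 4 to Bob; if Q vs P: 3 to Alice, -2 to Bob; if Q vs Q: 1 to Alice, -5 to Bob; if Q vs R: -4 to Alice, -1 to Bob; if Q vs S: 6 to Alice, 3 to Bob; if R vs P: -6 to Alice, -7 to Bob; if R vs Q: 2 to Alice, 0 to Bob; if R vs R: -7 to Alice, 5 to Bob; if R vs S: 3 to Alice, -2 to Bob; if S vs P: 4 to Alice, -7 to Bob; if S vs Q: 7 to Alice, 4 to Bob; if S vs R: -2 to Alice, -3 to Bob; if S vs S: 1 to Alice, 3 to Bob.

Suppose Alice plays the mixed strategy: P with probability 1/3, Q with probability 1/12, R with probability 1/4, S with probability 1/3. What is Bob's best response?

Compute Bob's expected payoff from each pure strategy against the given mix.
P: (1/3)·(-7) + (1/12)·(-2) + (1/4)·(-7) + (1/3)·(-7) = -79/12
Q: (1/3)·1 + (1/12)·(-5) + (1/4)·0 + (1/3)·4 = 5/4
R: (1/3)·(-2) + (1/12)·(-1) + (1/4)·5 + (1/3)·(-3) = -1/2
S: (1/3)·4 + (1/12)·3 + (1/4)·(-2) + (1/3)·3 = 25/12
Highest expected payoff is 25/12, from S.

S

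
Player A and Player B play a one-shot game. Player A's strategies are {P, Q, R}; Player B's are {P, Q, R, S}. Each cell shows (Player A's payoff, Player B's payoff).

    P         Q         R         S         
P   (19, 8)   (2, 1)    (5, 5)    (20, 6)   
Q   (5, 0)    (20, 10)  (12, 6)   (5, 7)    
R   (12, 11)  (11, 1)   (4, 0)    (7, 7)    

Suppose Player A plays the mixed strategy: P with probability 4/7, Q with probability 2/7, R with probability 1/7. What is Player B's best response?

Compute Player B's expected payoff from each pure strategy against the given mix.
P: (4/7)·8 + (2/7)·0 + (1/7)·11 = 43/7
Q: (4/7)·1 + (2/7)·10 + (1/7)·1 = 25/7
R: (4/7)·5 + (2/7)·6 + (1/7)·0 = 32/7
S: (4/7)·6 + (2/7)·7 + (1/7)·7 = 45/7
Highest expected payoff is 45/7, from S.

S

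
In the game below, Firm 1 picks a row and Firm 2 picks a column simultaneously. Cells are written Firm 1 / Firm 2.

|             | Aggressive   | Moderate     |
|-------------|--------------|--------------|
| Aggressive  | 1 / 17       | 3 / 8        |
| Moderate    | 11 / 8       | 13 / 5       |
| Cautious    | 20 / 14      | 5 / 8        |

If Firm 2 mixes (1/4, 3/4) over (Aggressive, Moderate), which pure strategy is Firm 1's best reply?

Moderate

Compute Firm 1's expected payoff from each pure strategy against the given mix.
Aggressive: (1/4)·1 + (3/4)·3 = 5/2
Moderate: (1/4)·11 + (3/4)·13 = 25/2
Cautious: (1/4)·20 + (3/4)·5 = 35/4
Highest expected payoff is 25/2, from Moderate.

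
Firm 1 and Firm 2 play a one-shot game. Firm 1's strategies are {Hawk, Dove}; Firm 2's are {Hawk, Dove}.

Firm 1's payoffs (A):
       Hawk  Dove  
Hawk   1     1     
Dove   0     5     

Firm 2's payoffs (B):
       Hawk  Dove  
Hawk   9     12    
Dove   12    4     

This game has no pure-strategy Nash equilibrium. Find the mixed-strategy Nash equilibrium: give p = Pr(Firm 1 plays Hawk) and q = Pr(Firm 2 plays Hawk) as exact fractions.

In a mixed NE each player is indifferent between their pure strategies, so the opponent's mix sets the indifference.
Firm 2 indifferent between Hawk and Dove: p·9 + (1−p)·12 = p·12 + (1−p)·4 ⟹ 12 + (-3)p = 4 + 8p ⟹ p = 8/11.
Firm 1 indifferent between Hawk and Dove: q·1 + (1−q)·1 = q·0 + (1−q)·5 ⟹ 1 + 0q = 5 + (-5)q ⟹ q = 4/5.

p = 8/11, q = 4/5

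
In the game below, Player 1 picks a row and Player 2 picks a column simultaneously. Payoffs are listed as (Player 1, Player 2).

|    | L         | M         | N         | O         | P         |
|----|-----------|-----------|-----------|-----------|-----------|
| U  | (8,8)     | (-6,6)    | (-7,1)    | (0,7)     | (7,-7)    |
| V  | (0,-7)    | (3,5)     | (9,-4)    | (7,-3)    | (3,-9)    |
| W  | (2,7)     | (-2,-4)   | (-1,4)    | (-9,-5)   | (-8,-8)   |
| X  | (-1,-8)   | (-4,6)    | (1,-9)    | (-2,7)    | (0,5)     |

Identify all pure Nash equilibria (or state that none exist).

(U, L) and (V, M)

Check mutual best responses: a cell is a NE iff neither player can gain by unilaterally deviating.
Player 1's best responses — vs L: U (payoff 8); vs M: V (payoff 3); vs N: V (payoff 9); vs O: V (payoff 7); vs P: U (payoff 7).
Player 2's best responses — vs U: L (payoff 8); vs V: M (payoff 5); vs W: L (payoff 7); vs X: O (payoff 7).
Mutual best responses occur at (U, L) and (V, M); at each, neither player gains by switching.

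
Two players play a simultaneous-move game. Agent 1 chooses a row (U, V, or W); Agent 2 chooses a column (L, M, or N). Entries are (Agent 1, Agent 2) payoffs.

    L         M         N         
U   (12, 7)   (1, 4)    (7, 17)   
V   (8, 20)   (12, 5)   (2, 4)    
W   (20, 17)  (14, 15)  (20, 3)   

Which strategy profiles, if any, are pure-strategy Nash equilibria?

(W, L)

A profile is a Nash equilibrium when each player is best-responding to the other.
Agent 1's best responses — vs L: W (payoff 20); vs M: W (payoff 14); vs N: W (payoff 20).
Agent 2's best responses — vs U: N (payoff 17); vs V: L (payoff 20); vs W: L (payoff 17).
The only mutual best response is (W, L); neither player gains by switching there.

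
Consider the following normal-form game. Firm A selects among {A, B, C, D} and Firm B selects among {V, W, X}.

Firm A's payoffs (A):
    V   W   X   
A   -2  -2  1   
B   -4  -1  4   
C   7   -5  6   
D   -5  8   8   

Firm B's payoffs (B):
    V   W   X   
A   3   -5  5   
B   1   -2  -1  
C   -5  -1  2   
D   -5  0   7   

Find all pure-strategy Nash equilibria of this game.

A profile is a Nash equilibrium when each player is best-responding to the other.
Firm A's best responses — vs V: C (payoff 7); vs W: D (payoff 8); vs X: D (payoff 8).
Firm B's best responses — vs A: X (payoff 5); vs B: V (payoff 1); vs C: X (payoff 2); vs D: X (payoff 7).
The only mutual best response is (D, X); neither player gains by switching there.

(D, X)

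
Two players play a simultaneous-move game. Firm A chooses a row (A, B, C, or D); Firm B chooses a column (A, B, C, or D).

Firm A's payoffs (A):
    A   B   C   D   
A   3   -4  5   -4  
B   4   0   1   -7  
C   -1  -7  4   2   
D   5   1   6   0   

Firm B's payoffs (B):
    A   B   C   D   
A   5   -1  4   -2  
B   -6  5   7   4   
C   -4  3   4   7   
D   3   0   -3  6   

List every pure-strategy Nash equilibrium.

(C, D)

A profile is a Nash equilibrium when each player is best-responding to the other.
Firm A's best responses — vs A: D (payoff 5); vs B: D (payoff 1); vs C: D (payoff 6); vs D: C (payoff 2).
Firm B's best responses — vs A: A (payoff 5); vs B: C (payoff 7); vs C: D (payoff 7); vs D: D (payoff 6).
The only mutual best response is (C, D); neither player gains by switching there.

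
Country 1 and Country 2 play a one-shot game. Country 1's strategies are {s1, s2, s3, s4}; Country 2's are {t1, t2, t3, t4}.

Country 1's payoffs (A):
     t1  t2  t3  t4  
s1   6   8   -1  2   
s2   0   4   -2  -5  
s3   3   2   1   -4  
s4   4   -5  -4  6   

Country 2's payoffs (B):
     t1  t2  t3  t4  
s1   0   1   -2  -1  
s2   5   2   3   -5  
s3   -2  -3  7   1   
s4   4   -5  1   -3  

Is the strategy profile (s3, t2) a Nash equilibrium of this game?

No

Holding Country 2 at t2: Country 1 gets 2 from s3 but could get 8 by switching to s1. Country 1 has a profitable deviation.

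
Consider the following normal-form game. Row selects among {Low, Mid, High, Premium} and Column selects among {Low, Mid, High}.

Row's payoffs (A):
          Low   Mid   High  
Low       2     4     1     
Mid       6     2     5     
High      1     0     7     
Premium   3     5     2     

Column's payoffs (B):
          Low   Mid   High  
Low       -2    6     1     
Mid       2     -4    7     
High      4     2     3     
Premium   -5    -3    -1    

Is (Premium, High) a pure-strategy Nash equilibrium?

No

Holding Column at High: Row gets 2 from Premium but could get 7 by switching to High. Row has a profitable deviation.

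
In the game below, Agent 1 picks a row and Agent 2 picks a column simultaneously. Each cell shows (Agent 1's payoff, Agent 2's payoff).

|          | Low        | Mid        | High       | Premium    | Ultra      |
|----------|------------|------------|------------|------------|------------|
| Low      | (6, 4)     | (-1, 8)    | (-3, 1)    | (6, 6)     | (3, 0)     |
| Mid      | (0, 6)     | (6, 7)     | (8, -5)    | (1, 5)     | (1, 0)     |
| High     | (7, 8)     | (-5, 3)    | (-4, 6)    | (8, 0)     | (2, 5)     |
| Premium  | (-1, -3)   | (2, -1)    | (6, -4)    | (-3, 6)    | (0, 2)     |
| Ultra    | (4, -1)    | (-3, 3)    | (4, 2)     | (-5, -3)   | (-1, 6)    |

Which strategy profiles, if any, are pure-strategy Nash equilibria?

Check mutual best responses: a cell is a NE iff neither player can gain by unilaterally deviating.
Agent 1's best responses — vs Low: High (payoff 7); vs Mid: Mid (payoff 6); vs High: Mid (payoff 8); vs Premium: High (payoff 8); vs Ultra: Low (payoff 3).
Agent 2's best responses — vs Low: Mid (payoff 8); vs Mid: Mid (payoff 7); vs High: Low (payoff 8); vs Premium: Premium (payoff 6); vs Ultra: Ultra (payoff 6).
Mutual best responses occur at (Mid, Mid) and (High, Low); at each, neither player gains by switching.

(Mid, Mid) and (High, Low)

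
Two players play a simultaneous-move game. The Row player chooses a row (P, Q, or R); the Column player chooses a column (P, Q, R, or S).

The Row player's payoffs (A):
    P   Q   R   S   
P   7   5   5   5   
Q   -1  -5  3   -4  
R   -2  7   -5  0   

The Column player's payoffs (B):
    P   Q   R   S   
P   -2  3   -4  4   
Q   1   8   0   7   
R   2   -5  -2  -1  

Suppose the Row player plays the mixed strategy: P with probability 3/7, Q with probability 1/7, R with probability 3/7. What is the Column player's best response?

S

Compute the Column player's expected payoff from each pure strategy against the given mix.
P: (3/7)·(-2) + (1/7)·1 + (3/7)·2 = 1/7
Q: (3/7)·3 + (1/7)·8 + (3/7)·(-5) = 2/7
R: (3/7)·(-4) + (1/7)·0 + (3/7)·(-2) = -18/7
S: (3/7)·4 + (1/7)·7 + (3/7)·(-1) = 16/7
Highest expected payoff is 16/7, from S.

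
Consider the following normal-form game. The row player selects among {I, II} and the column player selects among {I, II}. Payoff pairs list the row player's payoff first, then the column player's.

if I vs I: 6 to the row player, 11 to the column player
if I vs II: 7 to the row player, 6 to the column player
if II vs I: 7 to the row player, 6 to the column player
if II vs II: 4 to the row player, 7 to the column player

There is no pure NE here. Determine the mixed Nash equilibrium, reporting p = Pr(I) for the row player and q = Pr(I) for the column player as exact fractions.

Each player's mixing probability is pinned down by making the *other* player indifferent.
The column player indifferent between I and II: p·11 + (1−p)·6 = p·6 + (1−p)·7 ⟹ 6 + 5p = 7 + (-1)p ⟹ p = 1/6.
The row player indifferent between I and II: q·6 + (1−q)·7 = q·7 + (1−q)·4 ⟹ 7 + (-1)q = 4 + 3q ⟹ q = 3/4.

p = 1/6, q = 3/4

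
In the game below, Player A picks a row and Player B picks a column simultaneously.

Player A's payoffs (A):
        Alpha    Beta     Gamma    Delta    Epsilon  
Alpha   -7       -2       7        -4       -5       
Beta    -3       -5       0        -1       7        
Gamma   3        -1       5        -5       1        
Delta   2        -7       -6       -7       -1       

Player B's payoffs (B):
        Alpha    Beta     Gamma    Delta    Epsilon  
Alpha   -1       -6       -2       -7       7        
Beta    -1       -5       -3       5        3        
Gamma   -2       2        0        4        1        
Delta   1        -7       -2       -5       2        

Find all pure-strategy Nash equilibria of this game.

(Beta, Delta)

Check mutual best responses: a cell is a NE iff neither player can gain by unilaterally deviating.
Player A's best responses — vs Alpha: Gamma (payoff 3); vs Beta: Gamma (payoff -1); vs Gamma: Alpha (payoff 7); vs Delta: Beta (payoff -1); vs Epsilon: Beta (payoff 7).
Player B's best responses — vs Alpha: Epsilon (payoff 7); vs Beta: Delta (payoff 5); vs Gamma: Delta (payoff 4); vs Delta: Epsilon (payoff 2).
The only mutual best response is (Beta, Delta); neither player gains by switching there.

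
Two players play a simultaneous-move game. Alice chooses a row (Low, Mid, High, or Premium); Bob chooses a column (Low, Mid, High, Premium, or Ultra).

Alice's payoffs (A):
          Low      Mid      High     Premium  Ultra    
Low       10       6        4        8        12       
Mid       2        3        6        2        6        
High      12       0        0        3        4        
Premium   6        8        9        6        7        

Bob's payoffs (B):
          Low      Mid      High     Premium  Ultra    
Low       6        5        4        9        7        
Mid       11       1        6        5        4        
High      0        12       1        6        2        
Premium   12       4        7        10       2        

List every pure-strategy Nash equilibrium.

(Low, Premium)

Find each player's best response to every opponent strategy; NE are the intersections.
Alice's best responses — vs Low: High (payoff 12); vs Mid: Premium (payoff 8); vs High: Premium (payoff 9); vs Premium: Low (payoff 8); vs Ultra: Low (payoff 12).
Bob's best responses — vs Low: Premium (payoff 9); vs Mid: Low (payoff 11); vs High: Mid (payoff 12); vs Premium: Low (payoff 12).
The only mutual best response is (Low, Premium); neither player gains by switching there.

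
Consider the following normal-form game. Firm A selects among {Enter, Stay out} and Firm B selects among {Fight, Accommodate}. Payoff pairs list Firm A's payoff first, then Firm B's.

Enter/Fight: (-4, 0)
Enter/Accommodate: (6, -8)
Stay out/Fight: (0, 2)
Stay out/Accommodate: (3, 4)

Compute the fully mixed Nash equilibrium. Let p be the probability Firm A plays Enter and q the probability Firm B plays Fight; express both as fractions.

p = 1/5, q = 3/7

In a mixed NE each player is indifferent between their pure strategies, so the opponent's mix sets the indifference.
Firm B indifferent between Fight and Accommodate: p·0 + (1−p)·2 = p·(-8) + (1−p)·4 ⟹ 2 + (-2)p = 4 + (-12)p ⟹ p = 1/5.
Firm A indifferent between Enter and Stay out: q·(-4) + (1−q)·6 = q·0 + (1−q)·3 ⟹ 6 + (-10)q = 3 + (-3)q ⟹ q = 3/7.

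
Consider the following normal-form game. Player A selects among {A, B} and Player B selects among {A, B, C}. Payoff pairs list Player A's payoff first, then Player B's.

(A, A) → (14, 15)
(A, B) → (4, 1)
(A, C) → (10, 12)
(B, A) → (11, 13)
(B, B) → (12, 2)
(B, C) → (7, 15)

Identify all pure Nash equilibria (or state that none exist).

Find each player's best response to every opponent strategy; NE are the intersections.
Player A's best responses — vs A: A (payoff 14); vs B: B (payoff 12); vs C: A (payoff 10).
Player B's best responses — vs A: A (payoff 15); vs B: C (payoff 15).
The only mutual best response is (A, A); neither player gains by switching there.

(A, A)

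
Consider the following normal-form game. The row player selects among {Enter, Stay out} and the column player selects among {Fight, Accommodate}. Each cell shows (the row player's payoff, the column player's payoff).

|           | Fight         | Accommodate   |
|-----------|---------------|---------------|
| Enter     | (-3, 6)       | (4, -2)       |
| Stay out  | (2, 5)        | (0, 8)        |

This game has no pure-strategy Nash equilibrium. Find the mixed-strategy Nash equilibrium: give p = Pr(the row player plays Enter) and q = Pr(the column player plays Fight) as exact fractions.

In a mixed NE each player is indifferent between their pure strategies, so the opponent's mix sets the indifference.
The column player indifferent between Fight and Accommodate: p·6 + (1−p)·5 = p·(-2) + (1−p)·8 ⟹ 5 + 1p = 8 + (-10)p ⟹ p = 3/11.
The row player indifferent between Enter and Stay out: q·(-3) + (1−q)·4 = q·2 + (1−q)·0 ⟹ 4 + (-7)q = 0 + 2q ⟹ q = 4/9.

p = 3/11, q = 4/9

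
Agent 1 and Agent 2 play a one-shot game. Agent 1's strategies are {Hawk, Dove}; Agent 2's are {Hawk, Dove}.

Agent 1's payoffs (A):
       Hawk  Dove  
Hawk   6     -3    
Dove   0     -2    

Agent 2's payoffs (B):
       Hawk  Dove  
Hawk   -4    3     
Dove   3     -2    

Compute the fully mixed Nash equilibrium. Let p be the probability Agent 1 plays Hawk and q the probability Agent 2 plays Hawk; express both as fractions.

p = 5/12, q = 1/7

In a mixed NE each player is indifferent between their pure strategies, so the opponent's mix sets the indifference.
Agent 2 indifferent between Hawk and Dove: p·(-4) + (1−p)·3 = p·3 + (1−p)·(-2) ⟹ 3 + (-7)p = (-2) + 5p ⟹ p = 5/12.
Agent 1 indifferent between Hawk and Dove: q·6 + (1−q)·(-3) = q·0 + (1−q)·(-2) ⟹ (-3) + 9q = (-2) + 2q ⟹ q = 1/7.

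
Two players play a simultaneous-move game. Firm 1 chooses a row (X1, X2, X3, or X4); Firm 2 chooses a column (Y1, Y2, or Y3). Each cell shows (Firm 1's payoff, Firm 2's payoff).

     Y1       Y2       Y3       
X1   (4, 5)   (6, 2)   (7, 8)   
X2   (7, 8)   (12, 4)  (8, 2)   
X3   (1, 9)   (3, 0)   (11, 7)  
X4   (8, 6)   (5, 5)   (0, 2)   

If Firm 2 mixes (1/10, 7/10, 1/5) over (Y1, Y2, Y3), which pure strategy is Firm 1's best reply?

Firm 1's best reply maximizes expected payoff against the mix.
X1: (1/10)·4 + (7/10)·6 + (1/5)·7 = 6
X2: (1/10)·7 + (7/10)·12 + (1/5)·8 = 107/10
X3: (1/10)·1 + (7/10)·3 + (1/5)·11 = 22/5
X4: (1/10)·8 + (7/10)·5 + (1/5)·0 = 43/10
Highest expected payoff is 107/10, from X2.

X2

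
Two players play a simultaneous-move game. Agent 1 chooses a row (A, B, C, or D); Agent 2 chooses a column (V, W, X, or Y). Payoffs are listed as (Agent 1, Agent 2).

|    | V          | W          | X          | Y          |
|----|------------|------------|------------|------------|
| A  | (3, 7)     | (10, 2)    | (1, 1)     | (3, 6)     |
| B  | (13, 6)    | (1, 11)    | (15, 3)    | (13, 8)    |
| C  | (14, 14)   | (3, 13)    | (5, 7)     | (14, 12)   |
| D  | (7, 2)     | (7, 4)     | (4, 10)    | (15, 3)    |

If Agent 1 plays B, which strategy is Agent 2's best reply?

With Agent 1 fixed at B, Agent 2's payoffs are: V → 6, W → 11, X → 3, Y → 8.
The maximum is 11, achieved by W.

W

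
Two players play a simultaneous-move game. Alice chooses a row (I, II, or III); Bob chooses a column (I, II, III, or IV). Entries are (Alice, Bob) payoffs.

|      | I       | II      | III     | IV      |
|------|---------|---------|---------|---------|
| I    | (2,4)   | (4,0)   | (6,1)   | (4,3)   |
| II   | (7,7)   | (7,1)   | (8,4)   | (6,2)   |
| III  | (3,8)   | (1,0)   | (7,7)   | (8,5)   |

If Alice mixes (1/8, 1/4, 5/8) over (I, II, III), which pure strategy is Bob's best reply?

I

Compute Bob's expected payoff from each pure strategy against the given mix.
I: (1/8)·4 + (1/4)·7 + (5/8)·8 = 29/4
II: (1/8)·0 + (1/4)·1 + (5/8)·0 = 1/4
III: (1/8)·1 + (1/4)·4 + (5/8)·7 = 11/2
IV: (1/8)·3 + (1/4)·2 + (5/8)·5 = 4
Highest expected payoff is 29/4, from I.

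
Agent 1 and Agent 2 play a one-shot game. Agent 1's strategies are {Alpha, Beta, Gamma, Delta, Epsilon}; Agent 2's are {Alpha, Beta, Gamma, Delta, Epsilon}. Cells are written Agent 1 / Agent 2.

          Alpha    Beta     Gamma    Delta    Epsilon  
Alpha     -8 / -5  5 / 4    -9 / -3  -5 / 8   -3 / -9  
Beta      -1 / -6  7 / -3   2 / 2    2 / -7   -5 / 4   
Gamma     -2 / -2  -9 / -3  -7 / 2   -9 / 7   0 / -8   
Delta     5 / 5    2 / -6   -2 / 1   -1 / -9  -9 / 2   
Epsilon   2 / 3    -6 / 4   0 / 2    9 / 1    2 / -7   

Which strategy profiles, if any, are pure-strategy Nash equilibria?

Check mutual best responses: a cell is a NE iff neither player can gain by unilaterally deviating.
Agent 1's best responses — vs Alpha: Delta (payoff 5); vs Beta: Beta (payoff 7); vs Gamma: Beta (payoff 2); vs Delta: Epsilon (payoff 9); vs Epsilon: Epsilon (payoff 2).
Agent 2's best responses — vs Alpha: Delta (payoff 8); vs Beta: Epsilon (payoff 4); vs Gamma: Delta (payoff 7); vs Delta: Alpha (payoff 5); vs Epsilon: Beta (payoff 4).
The only mutual best response is (Delta, Alpha); neither player gains by switching there.

(Delta, Alpha)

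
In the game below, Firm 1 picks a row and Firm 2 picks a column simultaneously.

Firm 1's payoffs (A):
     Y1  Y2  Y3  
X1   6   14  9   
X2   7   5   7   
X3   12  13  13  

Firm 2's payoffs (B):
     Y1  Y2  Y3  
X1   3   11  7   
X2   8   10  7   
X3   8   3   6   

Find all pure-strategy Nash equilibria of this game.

Find each player's best response to every opponent strategy; NE are the intersections.
Firm 1's best responses — vs Y1: X3 (payoff 12); vs Y2: X1 (payoff 14); vs Y3: X3 (payoff 13).
Firm 2's best responses — vs X1: Y2 (payoff 11); vs X2: Y2 (payoff 10); vs X3: Y1 (payoff 8).
Mutual best responses occur at (X1, Y2) and (X3, Y1); at each, neither player gains by switching.

(X1, Y2) and (X3, Y1)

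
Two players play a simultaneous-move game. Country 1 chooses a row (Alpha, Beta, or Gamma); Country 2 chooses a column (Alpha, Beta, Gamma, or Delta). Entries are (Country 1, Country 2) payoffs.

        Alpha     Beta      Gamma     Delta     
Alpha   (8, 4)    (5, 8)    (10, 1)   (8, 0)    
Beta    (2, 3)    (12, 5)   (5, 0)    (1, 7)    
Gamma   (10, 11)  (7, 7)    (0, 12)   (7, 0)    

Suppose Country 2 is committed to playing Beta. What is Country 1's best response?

Beta

With Country 2 fixed at Beta, Country 1's payoffs are: Alpha → 5, Beta → 12, Gamma → 7.
The maximum is 12, achieved by Beta.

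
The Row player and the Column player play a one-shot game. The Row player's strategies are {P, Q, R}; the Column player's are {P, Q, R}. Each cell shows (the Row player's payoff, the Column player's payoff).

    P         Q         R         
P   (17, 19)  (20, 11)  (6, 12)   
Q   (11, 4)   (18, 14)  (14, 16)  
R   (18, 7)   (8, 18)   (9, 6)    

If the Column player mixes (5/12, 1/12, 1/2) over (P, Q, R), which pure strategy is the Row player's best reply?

Compute the Row player's expected payoff from each pure strategy against the given mix.
P: (5/12)·17 + (1/12)·20 + (1/2)·6 = 47/4
Q: (5/12)·11 + (1/12)·18 + (1/2)·14 = 157/12
R: (5/12)·18 + (1/12)·8 + (1/2)·9 = 38/3
Highest expected payoff is 157/12, from Q.

Q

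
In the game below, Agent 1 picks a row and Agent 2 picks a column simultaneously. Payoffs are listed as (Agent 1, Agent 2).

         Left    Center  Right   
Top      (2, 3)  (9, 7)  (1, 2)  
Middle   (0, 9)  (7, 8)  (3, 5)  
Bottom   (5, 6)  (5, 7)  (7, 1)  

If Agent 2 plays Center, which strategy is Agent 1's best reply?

With Agent 2 fixed at Center, Agent 1's payoffs are: Top → 9, Middle → 7, Bottom → 5.
The maximum is 9, achieved by Top.

Top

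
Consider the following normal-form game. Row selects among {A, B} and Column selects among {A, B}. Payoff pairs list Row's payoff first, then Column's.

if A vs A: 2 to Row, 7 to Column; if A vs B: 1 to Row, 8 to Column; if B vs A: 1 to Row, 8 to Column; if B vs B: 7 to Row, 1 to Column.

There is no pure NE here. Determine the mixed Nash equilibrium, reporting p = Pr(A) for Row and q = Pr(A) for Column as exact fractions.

In a mixed NE each player is indifferent between their pure strategies, so the opponent's mix sets the indifference.
Column indifferent between A and B: p·7 + (1−p)·8 = p·8 + (1−p)·1 ⟹ 8 + (-1)p = 1 + 7p ⟹ p = 7/8.
Row indifferent between A and B: q·2 + (1−q)·1 = q·1 + (1−q)·7 ⟹ 1 + 1q = 7 + (-6)q ⟹ q = 6/7.

p = 7/8, q = 6/7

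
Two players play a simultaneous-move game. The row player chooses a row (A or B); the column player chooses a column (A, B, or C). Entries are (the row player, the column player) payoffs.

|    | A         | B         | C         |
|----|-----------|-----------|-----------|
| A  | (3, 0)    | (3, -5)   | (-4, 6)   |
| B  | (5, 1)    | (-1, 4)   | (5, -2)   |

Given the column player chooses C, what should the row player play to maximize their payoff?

With the column player fixed at C, the row player's payoffs are: A → -4, B → 5.
The maximum is 5, achieved by B.

B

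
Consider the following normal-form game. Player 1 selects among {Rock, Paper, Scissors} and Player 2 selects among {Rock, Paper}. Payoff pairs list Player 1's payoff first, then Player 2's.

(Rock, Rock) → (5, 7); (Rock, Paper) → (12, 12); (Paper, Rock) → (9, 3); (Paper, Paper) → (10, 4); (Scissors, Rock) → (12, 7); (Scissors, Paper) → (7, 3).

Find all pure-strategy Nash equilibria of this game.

(Rock, Paper) and (Scissors, Rock)

Check mutual best responses: a cell is a NE iff neither player can gain by unilaterally deviating.
Player 1's best responses — vs Rock: Scissors (payoff 12); vs Paper: Rock (payoff 12).
Player 2's best responses — vs Rock: Paper (payoff 12); vs Paper: Paper (payoff 4); vs Scissors: Rock (payoff 7).
Mutual best responses occur at (Rock, Paper) and (Scissors, Rock); at each, neither player gains by switching.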